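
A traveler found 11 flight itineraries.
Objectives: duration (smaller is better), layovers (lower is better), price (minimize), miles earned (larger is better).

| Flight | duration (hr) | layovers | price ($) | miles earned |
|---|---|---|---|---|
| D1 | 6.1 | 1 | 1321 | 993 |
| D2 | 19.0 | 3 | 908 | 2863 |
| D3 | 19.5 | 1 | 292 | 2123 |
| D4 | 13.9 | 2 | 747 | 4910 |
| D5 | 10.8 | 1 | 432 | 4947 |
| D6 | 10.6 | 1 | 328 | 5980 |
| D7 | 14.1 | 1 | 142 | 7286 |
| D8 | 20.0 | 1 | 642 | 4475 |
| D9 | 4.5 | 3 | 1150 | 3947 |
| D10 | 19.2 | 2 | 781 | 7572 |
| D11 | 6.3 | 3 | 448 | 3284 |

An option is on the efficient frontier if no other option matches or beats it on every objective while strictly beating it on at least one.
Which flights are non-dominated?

D1, D6, D7, D9, D10, D11

D1: not dominated.
D2: dominated by D4 (duration 13.9≤19.0, layovers 2≤3, price 747≤908, miles earned 4910≥2863).
D3: dominated by D7 (duration 14.1≤19.5, layovers 1≤1, price 142≤292, miles earned 7286≥2123).
D4: dominated by D5 (duration 10.8≤13.9, layovers 1≤2, price 432≤747, miles earned 4947≥4910).
D5: dominated by D6 (duration 10.6≤10.8, layovers 1≤1, price 328≤432, miles earned 5980≥4947).
D6: not dominated.
D7: not dominated (best price).
D8: dominated by D5 (duration 10.8≤20.0, layovers 1≤1, price 432≤642, miles earned 4947≥4475).
D9: not dominated (best duration).
D10: not dominated (best miles earned).
D11: not dominated.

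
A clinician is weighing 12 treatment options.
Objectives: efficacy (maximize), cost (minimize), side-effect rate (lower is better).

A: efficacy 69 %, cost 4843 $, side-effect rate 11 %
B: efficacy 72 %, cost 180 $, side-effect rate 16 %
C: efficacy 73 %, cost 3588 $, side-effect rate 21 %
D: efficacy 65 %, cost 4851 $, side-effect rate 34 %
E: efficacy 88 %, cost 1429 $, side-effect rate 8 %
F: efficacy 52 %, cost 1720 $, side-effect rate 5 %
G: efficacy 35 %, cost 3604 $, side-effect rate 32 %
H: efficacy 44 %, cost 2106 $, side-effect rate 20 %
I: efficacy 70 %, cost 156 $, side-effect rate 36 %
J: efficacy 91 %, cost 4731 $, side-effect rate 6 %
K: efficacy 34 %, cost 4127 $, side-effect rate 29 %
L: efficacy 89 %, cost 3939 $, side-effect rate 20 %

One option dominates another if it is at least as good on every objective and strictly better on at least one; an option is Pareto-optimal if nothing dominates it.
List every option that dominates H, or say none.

B: efficacy 72≥44, cost 180≤2106, side-effect rate 16≤20 — dominates H.
E: efficacy 88≥44, cost 1429≤2106, side-effect rate 8≤20 — dominates H.
F: efficacy 52≥44, cost 1720≤2106, side-effect rate 5≤20 — dominates H.
Others (A, C, D, G, I, J, K, L) are each worse than H on at least one objective.

B, E, F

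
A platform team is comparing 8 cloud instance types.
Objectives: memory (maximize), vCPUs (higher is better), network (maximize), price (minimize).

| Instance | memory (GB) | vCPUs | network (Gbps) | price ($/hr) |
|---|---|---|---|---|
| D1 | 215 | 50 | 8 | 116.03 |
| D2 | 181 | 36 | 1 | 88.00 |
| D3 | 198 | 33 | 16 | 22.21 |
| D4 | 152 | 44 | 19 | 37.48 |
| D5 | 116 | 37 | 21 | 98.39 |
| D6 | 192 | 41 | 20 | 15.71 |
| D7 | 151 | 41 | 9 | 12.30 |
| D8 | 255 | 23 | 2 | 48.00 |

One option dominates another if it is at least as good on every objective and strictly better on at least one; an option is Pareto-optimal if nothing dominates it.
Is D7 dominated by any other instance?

No

D1: worse on network (8 vs 9).
D2: worse on vCPUs (36 vs 41).
D3: worse on vCPUs (33 vs 41).
D4: worse on price (37.48 vs 12.30).
D5: worse on memory (116 vs 151).
D6: worse on price (15.71 vs 12.30).
D8: worse on vCPUs (23 vs 41).
No option is at least as good as D7 on every objective and strictly better on one.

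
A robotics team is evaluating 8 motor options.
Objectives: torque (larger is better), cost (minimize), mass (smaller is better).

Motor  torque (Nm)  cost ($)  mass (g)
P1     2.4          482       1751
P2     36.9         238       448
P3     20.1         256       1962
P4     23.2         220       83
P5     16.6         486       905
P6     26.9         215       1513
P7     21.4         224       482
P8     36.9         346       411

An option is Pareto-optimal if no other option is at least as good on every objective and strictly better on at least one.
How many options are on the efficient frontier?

P1: dominated by P2 (torque 36.9≥2.4, cost 238≤482, mass 448≤1751).
P2: not dominated.
P3: dominated by P2 (torque 36.9≥20.1, cost 238≤256, mass 448≤1962).
P4: not dominated (best mass).
P5: dominated by P2 (torque 36.9≥16.6, cost 238≤486, mass 448≤905).
P6: not dominated (best cost).
P7: dominated by P4 (torque 23.2≥21.4, cost 220≤224, mass 83≤482).
P8: not dominated.
Pareto-optimal: P2, P4, P6, P8 → 4.

4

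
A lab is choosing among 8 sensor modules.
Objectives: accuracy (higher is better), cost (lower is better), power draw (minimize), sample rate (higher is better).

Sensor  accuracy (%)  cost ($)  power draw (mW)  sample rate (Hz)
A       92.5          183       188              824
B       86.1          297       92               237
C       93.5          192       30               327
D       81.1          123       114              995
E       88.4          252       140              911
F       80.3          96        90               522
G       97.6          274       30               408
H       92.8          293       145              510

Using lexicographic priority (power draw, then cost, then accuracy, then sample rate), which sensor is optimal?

C

First minimize power draw: best is 30, kept {C, G}.
Then minimize cost: best is 192, kept {C}.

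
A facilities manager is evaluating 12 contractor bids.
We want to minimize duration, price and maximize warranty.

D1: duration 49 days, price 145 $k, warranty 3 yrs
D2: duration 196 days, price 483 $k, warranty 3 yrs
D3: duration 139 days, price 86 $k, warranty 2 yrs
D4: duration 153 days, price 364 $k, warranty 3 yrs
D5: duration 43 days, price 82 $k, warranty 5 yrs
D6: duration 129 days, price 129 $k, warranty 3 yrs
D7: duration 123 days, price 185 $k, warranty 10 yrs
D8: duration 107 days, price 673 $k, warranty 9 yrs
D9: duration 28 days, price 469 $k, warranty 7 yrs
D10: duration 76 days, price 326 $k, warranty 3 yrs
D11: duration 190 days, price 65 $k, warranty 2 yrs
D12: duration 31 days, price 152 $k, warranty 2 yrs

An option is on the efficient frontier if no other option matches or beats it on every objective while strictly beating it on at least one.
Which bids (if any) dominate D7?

none

D1: worse on warranty (3 vs 10).
D2: worse on duration (196 vs 123).
D3: worse on duration (139 vs 123).
D4: worse on duration (153 vs 123).
D5: worse on warranty (5 vs 10).
D6: worse on duration (129 vs 123).
D8: worse on price (673 vs 185).
D9: worse on price (469 vs 185).
D10: worse on price (326 vs 185).
D11: worse on duration (190 vs 123).
D12: worse on warranty (2 vs 10).
No option dominates D7.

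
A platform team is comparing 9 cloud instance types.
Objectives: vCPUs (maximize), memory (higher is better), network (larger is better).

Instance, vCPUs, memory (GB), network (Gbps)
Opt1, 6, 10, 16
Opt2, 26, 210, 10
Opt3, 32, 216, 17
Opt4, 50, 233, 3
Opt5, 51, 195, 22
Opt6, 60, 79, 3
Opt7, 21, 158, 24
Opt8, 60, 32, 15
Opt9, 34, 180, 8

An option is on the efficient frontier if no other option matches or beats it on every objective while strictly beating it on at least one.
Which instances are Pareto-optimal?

Opt1: dominated by Opt3 (vCPUs 32≥6, memory 216≥10, network 17≥16).
Opt2: dominated by Opt3 (vCPUs 32≥26, memory 216≥210, network 17≥10).
Opt3: not dominated.
Opt4: not dominated (best memory).
Opt5: not dominated.
Opt6: not dominated.
Opt7: not dominated (best network).
Opt8: not dominated.
Opt9: dominated by Opt5 (vCPUs 51≥34, memory 195≥180, network 22≥8).

Opt3, Opt4, Opt5, Opt6, Opt7, Opt8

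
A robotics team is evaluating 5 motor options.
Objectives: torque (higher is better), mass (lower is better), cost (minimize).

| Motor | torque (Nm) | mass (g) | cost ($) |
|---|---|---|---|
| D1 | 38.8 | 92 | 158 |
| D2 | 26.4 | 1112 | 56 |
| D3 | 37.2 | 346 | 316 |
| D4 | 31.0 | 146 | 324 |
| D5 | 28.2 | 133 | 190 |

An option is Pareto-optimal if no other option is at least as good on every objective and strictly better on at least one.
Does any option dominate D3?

Yes

D1 vs D3: torque 38.8≥37.2, mass 92≤346, cost 158≤316 — D1 is at least as good on every objective and strictly better on at least one, so D1 dominates D3.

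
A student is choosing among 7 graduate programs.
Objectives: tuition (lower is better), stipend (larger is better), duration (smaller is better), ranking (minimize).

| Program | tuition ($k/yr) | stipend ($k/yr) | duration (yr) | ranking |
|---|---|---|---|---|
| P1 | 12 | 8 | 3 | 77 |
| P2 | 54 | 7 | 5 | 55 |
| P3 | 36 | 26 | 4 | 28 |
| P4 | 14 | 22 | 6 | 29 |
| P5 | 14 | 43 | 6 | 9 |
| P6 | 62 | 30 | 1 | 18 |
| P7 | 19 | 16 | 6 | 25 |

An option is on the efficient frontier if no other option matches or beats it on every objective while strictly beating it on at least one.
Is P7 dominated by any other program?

P5 vs P7: tuition 14≤19, stipend 43≥16, duration 6≤6, ranking 9≤25 — P5 is at least as good on every objective and strictly better on at least one, so P5 dominates P7.

Yes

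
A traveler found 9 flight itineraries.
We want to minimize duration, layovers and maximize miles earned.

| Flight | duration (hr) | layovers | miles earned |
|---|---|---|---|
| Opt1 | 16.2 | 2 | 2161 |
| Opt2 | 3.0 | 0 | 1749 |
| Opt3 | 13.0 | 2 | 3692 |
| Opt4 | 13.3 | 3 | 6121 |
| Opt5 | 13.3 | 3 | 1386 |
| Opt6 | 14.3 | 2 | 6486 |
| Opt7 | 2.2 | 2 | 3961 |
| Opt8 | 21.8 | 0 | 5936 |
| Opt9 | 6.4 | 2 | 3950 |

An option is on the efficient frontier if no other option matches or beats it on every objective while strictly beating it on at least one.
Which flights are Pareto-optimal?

Opt1: dominated by Opt3 (duration 13.0≤16.2, layovers 2≤2, miles earned 3692≥2161).
Opt2: not dominated.
Opt3: dominated by Opt7 (duration 2.2≤13.0, layovers 2≤2, miles earned 3961≥3692).
Opt4: not dominated.
Opt5: dominated by Opt2 (duration 3.0≤13.3, layovers 0≤3, miles earned 1749≥1386).
Opt6: not dominated (best miles earned).
Opt7: not dominated (best duration).
Opt8: not dominated.
Opt9: dominated by Opt7 (duration 2.2≤6.4, layovers 2≤2, miles earned 3961≥3950).

Opt2, Opt4, Opt6, Opt7, Opt8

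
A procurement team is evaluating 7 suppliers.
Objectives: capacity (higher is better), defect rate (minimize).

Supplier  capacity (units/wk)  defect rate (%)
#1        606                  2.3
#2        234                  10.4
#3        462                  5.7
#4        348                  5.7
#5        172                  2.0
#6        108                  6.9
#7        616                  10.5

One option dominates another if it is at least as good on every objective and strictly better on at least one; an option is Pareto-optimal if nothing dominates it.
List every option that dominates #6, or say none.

#1, #3, #4, #5

#1: capacity 606≥108, defect rate 2.3≤6.9 — dominates #6.
#3: capacity 462≥108, defect rate 5.7≤6.9 — dominates #6.
#4: capacity 348≥108, defect rate 5.7≤6.9 — dominates #6.
#5: capacity 172≥108, defect rate 2.0≤6.9 — dominates #6.
Others (#2, #7) are each worse than #6 on at least one objective.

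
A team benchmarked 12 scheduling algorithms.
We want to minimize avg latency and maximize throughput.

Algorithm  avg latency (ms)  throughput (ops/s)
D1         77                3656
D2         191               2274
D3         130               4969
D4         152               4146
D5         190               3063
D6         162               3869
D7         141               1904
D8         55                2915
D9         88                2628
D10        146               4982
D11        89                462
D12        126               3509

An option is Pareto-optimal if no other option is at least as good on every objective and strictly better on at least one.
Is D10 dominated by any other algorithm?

No

D1: worse on throughput (3656 vs 4982).
D2: worse on avg latency (191 vs 146).
D3: worse on throughput (4969 vs 4982).
D4: worse on avg latency (152 vs 146).
D5: worse on avg latency (190 vs 146).
D6: worse on avg latency (162 vs 146).
D7: worse on throughput (1904 vs 4982).
D8: worse on throughput (2915 vs 4982).
D9: worse on throughput (2628 vs 4982).
D11: worse on throughput (462 vs 4982).
D12: worse on throughput (3509 vs 4982).
No option is at least as good as D10 on every objective and strictly better on one.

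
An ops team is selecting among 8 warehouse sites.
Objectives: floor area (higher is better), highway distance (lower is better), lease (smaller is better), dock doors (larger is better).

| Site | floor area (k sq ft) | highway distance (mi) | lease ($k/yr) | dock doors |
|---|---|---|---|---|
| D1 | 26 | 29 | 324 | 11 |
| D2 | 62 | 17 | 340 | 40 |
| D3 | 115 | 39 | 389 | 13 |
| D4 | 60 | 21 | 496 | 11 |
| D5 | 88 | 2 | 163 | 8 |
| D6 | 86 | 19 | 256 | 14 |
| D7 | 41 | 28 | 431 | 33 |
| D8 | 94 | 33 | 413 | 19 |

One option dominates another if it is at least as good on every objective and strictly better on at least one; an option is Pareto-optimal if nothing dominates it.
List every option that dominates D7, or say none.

D2: floor area 62≥41, highway distance 17≤28, lease 340≤431, dock doors 40≥33 — dominates D7.
Others (D1, D3, D4, D5, D6, D8) are each worse than D7 on at least one objective.

D2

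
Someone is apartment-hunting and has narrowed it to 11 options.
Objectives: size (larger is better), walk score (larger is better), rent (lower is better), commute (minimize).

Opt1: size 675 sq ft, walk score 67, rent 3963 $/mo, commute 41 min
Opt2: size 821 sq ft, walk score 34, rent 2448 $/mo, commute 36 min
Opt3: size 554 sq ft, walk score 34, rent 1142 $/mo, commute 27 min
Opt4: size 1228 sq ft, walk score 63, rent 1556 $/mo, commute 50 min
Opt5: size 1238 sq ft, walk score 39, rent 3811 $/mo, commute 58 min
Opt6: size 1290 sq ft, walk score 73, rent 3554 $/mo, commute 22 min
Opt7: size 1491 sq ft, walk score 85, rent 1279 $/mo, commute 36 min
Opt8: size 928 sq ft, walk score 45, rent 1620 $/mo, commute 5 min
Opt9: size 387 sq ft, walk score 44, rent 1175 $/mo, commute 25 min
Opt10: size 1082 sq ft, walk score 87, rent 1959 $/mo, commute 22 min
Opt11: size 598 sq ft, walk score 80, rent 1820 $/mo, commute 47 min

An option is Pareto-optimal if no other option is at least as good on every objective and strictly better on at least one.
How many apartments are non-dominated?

Opt1: dominated by Opt6 (size 1290≥675, walk score 73≥67, rent 3554≤3963, commute 22≤41).
Opt2: dominated by Opt7 (size 1491≥821, walk score 85≥34, rent 1279≤2448, commute 36≤36).
Opt3: not dominated (best rent).
Opt4: dominated by Opt7 (size 1491≥1228, walk score 85≥63, rent 1279≤1556, commute 36≤50).
Opt5: dominated by Opt6 (size 1290≥1238, walk score 73≥39, rent 3554≤3811, commute 22≤58).
Opt6: not dominated.
Opt7: not dominated (best size).
Opt8: not dominated (best commute).
Opt9: not dominated.
Opt10: not dominated (best walk score).
Opt11: dominated by Opt7 (size 1491≥598, walk score 85≥80, rent 1279≤1820, commute 36≤47).
Pareto-optimal: Opt3, Opt6, Opt7, Opt8, Opt9, Opt10 → 6.

6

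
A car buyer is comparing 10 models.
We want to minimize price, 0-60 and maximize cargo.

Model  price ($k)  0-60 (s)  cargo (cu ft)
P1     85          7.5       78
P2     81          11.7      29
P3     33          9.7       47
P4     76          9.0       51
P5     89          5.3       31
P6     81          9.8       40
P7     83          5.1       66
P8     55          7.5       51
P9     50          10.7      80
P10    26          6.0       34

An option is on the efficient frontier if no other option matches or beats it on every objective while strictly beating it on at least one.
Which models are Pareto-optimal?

P1, P3, P7, P8, P9, P10

P1: not dominated.
P2: dominated by P3 (price 33≤81, 0-60 9.7≤11.7, cargo 47≥29).
P3: not dominated.
P4: dominated by P8 (price 55≤76, 0-60 7.5≤9.0, cargo 51≥51).
P5: dominated by P7 (price 83≤89, 0-60 5.1≤5.3, cargo 66≥31).
P6: dominated by P3 (price 33≤81, 0-60 9.7≤9.8, cargo 47≥40).
P7: not dominated (best 0-60).
P8: not dominated.
P9: not dominated (best cargo).
P10: not dominated (best price).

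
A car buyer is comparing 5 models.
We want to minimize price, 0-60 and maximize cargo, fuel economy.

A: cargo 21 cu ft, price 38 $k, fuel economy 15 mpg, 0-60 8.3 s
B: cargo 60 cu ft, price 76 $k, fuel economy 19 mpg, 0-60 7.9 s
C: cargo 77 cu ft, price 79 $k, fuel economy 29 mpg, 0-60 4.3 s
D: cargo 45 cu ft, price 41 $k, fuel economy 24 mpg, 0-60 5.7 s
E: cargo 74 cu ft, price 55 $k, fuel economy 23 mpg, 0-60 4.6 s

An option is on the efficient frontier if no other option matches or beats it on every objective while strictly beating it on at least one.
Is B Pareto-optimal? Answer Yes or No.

E vs B: cargo 74≥60, price 55≤76, fuel economy 23≥19, 0-60 4.6≤7.9 — E is at least as good on every objective and strictly better on at least one, so E dominates B.

No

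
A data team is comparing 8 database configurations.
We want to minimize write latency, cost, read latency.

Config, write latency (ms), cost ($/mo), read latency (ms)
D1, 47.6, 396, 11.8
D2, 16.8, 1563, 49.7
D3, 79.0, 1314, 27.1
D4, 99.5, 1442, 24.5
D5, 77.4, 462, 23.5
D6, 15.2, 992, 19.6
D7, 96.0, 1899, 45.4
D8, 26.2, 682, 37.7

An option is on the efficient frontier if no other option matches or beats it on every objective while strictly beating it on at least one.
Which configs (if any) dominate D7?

D1, D3, D5, D6, D8

D1: write latency 47.6≤96.0, cost 396≤1899, read latency 11.8≤45.4 — dominates D7.
D3: write latency 79.0≤96.0, cost 1314≤1899, read latency 27.1≤45.4 — dominates D7.
D5: write latency 77.4≤96.0, cost 462≤1899, read latency 23.5≤45.4 — dominates D7.
D6: write latency 15.2≤96.0, cost 992≤1899, read latency 19.6≤45.4 — dominates D7.
D8: write latency 26.2≤96.0, cost 682≤1899, read latency 37.7≤45.4 — dominates D7.
Others (D2, D4) are each worse than D7 on at least one objective.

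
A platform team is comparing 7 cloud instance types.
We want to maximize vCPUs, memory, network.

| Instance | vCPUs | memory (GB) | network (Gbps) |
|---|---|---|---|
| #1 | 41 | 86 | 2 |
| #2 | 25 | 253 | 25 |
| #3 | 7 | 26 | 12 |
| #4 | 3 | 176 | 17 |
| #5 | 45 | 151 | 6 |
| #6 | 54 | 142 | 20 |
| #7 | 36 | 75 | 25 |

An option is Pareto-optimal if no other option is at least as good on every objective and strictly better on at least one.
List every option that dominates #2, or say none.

#1: worse on memory (86 vs 253).
#3: worse on vCPUs (7 vs 25).
#4: worse on vCPUs (3 vs 25).
#5: worse on memory (151 vs 253).
#6: worse on memory (142 vs 253).
#7: worse on memory (75 vs 253).
No option dominates #2.

none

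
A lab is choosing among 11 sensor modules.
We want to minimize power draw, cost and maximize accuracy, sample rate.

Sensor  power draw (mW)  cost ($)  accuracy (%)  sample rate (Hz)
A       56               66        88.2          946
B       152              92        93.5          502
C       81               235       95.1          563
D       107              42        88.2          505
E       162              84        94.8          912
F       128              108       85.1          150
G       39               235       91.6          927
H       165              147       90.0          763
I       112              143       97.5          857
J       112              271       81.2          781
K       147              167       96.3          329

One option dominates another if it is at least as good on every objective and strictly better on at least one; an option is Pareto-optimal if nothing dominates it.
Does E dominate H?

E vs H: power draw 162≤165, cost 84≤147, accuracy 94.8≥90.0, sample rate 912≥763 — E is at least as good on every objective with at least one strict improvement.

Yes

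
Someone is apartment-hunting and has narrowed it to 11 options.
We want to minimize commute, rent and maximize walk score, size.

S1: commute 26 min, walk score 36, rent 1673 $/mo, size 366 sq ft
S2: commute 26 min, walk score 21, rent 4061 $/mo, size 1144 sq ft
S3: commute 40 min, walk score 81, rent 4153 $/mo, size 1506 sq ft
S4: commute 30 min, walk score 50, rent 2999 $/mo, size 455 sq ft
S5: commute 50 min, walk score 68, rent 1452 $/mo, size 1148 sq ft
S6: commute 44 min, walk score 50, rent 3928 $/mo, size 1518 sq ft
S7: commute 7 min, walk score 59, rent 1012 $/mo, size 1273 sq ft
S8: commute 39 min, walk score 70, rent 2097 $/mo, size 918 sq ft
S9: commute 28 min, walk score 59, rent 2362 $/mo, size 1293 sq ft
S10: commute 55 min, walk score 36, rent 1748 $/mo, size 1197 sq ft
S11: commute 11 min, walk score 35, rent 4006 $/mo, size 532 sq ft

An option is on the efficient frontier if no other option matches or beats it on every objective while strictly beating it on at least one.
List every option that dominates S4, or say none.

S7, S9

S7: commute 7≤30, walk score 59≥50, rent 1012≤2999, size 1273≥455 — dominates S4.
S9: commute 28≤30, walk score 59≥50, rent 2362≤2999, size 1293≥455 — dominates S4.
Others (S1, S2, S3, S5, S6, S8, S10, S11) are each worse than S4 on at least one objective.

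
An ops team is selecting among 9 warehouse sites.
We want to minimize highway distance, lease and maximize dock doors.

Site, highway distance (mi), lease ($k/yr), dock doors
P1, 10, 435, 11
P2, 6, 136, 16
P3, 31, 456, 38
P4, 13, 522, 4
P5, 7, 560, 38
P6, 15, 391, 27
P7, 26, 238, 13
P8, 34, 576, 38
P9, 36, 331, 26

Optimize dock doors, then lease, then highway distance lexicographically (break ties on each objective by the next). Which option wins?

P3

First maximize dock doors: best is 38, kept {P3, P5, P8}.
Then minimize lease: best is 456, kept {P3}.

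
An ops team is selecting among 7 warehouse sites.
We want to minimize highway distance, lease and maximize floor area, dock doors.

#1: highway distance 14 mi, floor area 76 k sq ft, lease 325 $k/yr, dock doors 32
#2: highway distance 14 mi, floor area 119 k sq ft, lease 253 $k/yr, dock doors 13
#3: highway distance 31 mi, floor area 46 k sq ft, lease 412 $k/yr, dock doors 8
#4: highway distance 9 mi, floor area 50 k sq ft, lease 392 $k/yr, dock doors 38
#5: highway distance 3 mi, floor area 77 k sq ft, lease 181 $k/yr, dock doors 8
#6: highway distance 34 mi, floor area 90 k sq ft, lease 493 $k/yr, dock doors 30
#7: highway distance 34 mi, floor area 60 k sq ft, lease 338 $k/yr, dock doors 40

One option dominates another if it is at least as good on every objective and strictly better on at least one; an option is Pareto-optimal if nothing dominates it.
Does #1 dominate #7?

No

#1 vs #7: #1 is worse on dock doors (32 vs 40), so it does not dominate #7.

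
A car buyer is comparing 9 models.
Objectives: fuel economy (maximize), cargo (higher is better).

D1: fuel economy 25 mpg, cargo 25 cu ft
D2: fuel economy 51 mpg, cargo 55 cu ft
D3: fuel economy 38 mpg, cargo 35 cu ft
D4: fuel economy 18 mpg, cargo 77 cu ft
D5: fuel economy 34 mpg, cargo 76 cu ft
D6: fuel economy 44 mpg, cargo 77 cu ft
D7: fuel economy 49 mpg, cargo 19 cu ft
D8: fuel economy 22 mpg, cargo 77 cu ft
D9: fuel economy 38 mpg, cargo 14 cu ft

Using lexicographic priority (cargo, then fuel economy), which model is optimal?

First maximize cargo: best is 77, kept {D4, D6, D8}.
Then maximize fuel economy: best is 44, kept {D6}.

D6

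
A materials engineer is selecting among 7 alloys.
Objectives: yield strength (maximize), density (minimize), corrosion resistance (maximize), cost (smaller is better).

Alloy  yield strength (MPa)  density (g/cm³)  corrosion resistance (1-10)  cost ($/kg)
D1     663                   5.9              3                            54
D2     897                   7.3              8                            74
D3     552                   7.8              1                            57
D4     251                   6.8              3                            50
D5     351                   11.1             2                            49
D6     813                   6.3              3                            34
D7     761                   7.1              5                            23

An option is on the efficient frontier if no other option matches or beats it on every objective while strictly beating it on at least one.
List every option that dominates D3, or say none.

D1, D6, D7

D1: yield strength 663≥552, density 5.9≤7.8, corrosion resistance 3≥1, cost 54≤57 — dominates D3.
D6: yield strength 813≥552, density 6.3≤7.8, corrosion resistance 3≥1, cost 34≤57 — dominates D3.
D7: yield strength 761≥552, density 7.1≤7.8, corrosion resistance 5≥1, cost 23≤57 — dominates D3.
Others (D2, D4, D5) are each worse than D3 on at least one objective.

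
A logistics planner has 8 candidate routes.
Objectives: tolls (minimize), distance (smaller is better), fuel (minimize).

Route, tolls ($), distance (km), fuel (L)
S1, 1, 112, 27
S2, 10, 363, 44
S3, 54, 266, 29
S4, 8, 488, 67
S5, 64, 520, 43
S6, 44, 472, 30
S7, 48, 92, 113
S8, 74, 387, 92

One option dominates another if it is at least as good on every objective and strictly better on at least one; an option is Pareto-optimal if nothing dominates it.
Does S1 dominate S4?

Yes

S1 vs S4: tolls 1≤8, distance 112≤488, fuel 27≤67 — S1 is at least as good on every objective with at least one strict improvement.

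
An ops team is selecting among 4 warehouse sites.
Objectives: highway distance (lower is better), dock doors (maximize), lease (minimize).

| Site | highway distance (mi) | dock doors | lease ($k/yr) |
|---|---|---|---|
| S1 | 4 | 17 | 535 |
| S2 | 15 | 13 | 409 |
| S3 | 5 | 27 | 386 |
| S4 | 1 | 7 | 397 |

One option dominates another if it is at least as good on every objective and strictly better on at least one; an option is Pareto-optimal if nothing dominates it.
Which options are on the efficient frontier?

S1, S3, S4

S1: not dominated.
S2: dominated by S3 (highway distance 5≤15, dock doors 27≥13, lease 386≤409).
S3: not dominated (best dock doors).
S4: not dominated (best highway distance).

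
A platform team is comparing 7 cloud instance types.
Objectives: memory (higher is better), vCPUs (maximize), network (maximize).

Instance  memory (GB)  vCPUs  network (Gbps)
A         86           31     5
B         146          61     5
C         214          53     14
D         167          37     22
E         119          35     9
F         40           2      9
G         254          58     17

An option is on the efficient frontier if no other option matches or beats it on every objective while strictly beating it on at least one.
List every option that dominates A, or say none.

B, C, D, E, G

B: memory 146≥86, vCPUs 61≥31, network 5≥5 — dominates A.
C: memory 214≥86, vCPUs 53≥31, network 14≥5 — dominates A.
D: memory 167≥86, vCPUs 37≥31, network 22≥5 — dominates A.
E: memory 119≥86, vCPUs 35≥31, network 9≥5 — dominates A.
G: memory 254≥86, vCPUs 58≥31, network 17≥5 — dominates A.
Others (F) are each worse than A on at least one objective.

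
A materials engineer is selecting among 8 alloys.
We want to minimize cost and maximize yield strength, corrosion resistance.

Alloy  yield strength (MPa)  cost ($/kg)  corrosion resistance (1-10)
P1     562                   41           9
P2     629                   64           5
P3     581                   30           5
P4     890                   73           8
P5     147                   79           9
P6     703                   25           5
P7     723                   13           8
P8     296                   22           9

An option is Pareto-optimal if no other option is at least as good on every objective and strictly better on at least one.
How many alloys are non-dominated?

P1: not dominated.
P2: dominated by P6 (yield strength 703≥629, cost 25≤64, corrosion resistance 5≥5).
P3: dominated by P6 (yield strength 703≥581, cost 25≤30, corrosion resistance 5≥5).
P4: not dominated (best yield strength).
P5: dominated by P1 (yield strength 562≥147, cost 41≤79, corrosion resistance 9≥9).
P6: dominated by P7 (yield strength 723≥703, cost 13≤25, corrosion resistance 8≥5).
P7: not dominated (best cost).
P8: not dominated.
Pareto-optimal: P1, P4, P7, P8 → 4.

4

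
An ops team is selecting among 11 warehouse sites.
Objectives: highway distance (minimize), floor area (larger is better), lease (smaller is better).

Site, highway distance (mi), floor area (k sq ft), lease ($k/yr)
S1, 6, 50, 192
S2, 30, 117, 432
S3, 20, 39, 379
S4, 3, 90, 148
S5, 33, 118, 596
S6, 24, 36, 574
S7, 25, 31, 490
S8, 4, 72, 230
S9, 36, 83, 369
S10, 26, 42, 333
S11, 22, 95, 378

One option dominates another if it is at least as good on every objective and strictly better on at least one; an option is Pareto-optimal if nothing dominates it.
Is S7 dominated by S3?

S3 vs S7: highway distance 20≤25, floor area 39≥31, lease 379≤490 — S3 is at least as good on every objective with at least one strict improvement.

Yes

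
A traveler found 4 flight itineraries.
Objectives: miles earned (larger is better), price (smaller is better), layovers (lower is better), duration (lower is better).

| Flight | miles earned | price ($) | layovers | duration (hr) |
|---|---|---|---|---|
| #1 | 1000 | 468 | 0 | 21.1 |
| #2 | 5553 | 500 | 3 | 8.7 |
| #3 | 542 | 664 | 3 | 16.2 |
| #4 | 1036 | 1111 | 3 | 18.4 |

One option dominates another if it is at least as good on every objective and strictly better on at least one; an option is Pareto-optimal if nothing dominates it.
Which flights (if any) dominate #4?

#2

#2: miles earned 5553≥1036, price 500≤1111, layovers 3≤3, duration 8.7≤18.4 — dominates #4.
Others (#1, #3) are each worse than #4 on at least one objective.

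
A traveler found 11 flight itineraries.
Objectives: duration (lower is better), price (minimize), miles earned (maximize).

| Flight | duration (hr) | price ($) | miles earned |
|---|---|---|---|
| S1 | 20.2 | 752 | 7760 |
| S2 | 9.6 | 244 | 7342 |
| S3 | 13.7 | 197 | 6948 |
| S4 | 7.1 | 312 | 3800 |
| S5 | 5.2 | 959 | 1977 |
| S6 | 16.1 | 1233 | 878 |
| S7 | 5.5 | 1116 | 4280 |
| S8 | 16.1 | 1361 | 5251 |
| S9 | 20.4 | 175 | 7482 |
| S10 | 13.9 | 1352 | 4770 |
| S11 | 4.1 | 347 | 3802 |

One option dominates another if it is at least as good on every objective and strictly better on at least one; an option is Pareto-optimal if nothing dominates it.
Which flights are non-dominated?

S1: not dominated (best miles earned).
S2: not dominated.
S3: not dominated.
S4: not dominated.
S5: dominated by S11 (duration 4.1≤5.2, price 347≤959, miles earned 3802≥1977).
S6: dominated by S2 (duration 9.6≤16.1, price 244≤1233, miles earned 7342≥878).
S7: not dominated.
S8: dominated by S2 (duration 9.6≤16.1, price 244≤1361, miles earned 7342≥5251).
S9: not dominated (best price).
S10: dominated by S2 (duration 9.6≤13.9, price 244≤1352, miles earned 7342≥4770).
S11: not dominated (best duration).

S1, S2, S3, S4, S7, S9, S11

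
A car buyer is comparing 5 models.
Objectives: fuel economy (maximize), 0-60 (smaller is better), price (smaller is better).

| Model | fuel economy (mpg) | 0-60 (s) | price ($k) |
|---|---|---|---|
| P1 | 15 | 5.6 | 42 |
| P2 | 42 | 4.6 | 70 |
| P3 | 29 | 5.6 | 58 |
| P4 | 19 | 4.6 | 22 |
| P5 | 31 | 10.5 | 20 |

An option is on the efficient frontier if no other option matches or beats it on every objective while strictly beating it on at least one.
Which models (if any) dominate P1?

P4: fuel economy 19≥15, 0-60 4.6≤5.6, price 22≤42 — dominates P1.
Others (P2, P3, P5) are each worse than P1 on at least one objective.

P4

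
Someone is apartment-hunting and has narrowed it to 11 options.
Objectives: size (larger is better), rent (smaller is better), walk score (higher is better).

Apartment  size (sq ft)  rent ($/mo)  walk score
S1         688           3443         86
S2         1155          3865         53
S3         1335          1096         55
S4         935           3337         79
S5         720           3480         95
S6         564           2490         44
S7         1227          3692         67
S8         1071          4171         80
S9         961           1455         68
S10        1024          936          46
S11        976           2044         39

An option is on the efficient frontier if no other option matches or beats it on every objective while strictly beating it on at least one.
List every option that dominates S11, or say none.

S3: size 1335≥976, rent 1096≤2044, walk score 55≥39 — dominates S11.
S10: size 1024≥976, rent 936≤2044, walk score 46≥39 — dominates S11.
Others (S1, S2, S4, S5, S6, S7, S8, S9) are each worse than S11 on at least one objective.

S3, S10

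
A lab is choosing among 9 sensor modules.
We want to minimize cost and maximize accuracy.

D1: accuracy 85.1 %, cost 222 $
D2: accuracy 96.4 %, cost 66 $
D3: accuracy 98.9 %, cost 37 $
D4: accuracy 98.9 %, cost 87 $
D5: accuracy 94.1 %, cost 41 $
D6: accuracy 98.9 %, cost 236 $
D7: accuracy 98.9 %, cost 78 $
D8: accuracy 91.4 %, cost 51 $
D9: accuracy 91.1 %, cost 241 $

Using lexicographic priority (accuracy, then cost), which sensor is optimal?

First maximize accuracy: best is 98.9, kept {D3, D4, D6, D7}.
Then minimize cost: best is 37, kept {D3}.

D3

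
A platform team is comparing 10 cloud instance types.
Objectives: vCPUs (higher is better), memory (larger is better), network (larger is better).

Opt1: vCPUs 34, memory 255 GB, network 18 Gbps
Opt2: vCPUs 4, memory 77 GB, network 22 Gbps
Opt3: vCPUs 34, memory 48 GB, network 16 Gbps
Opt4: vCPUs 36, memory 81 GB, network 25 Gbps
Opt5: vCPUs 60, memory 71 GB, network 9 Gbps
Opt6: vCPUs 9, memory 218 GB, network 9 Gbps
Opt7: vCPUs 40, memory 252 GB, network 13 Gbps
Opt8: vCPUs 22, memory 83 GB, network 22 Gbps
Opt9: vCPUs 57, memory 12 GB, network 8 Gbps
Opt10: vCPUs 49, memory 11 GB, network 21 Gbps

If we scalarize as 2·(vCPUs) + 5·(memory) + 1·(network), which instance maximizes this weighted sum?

Opt1

Opt1: 2·34 + 5·255 + 1·18 = 1361
Opt2: 2·4 + 5·77 + 1·22 = 415
Opt3: 2·34 + 5·48 + 1·16 = 324
Opt4: 2·36 + 5·81 + 1·25 = 502
Opt5: 2·60 + 5·71 + 1·9 = 484
Opt6: 2·9 + 5·218 + 1·9 = 1117
Opt7: 2·40 + 5·252 + 1·13 = 1353
Opt8: 2·22 + 5·83 + 1·22 = 481
Opt9: 2·57 + 5·12 + 1·8 = 182
Opt10: 2·49 + 5·11 + 1·21 = 174
Highest: Opt1 at 1361.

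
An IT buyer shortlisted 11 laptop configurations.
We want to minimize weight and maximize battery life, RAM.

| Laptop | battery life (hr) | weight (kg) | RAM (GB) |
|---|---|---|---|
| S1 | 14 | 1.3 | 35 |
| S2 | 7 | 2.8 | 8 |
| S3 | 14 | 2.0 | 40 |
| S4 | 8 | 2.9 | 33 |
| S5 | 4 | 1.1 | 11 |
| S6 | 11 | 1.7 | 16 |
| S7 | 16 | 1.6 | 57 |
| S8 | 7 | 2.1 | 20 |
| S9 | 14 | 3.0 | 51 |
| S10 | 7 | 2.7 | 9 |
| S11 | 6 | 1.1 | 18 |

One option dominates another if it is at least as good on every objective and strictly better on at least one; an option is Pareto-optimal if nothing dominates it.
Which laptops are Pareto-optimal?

S1: not dominated.
S2: dominated by S1 (battery life 14≥7, weight 1.3≤2.8, RAM 35≥8).
S3: dominated by S7 (battery life 16≥14, weight 1.6≤2.0, RAM 57≥40).
S4: dominated by S1 (battery life 14≥8, weight 1.3≤2.9, RAM 35≥33).
S5: dominated by S11 (battery life 6≥4, weight 1.1≤1.1, RAM 18≥11).
S6: dominated by S1 (battery life 14≥11, weight 1.3≤1.7, RAM 35≥16).
S7: not dominated (best battery life).
S8: dominated by S1 (battery life 14≥7, weight 1.3≤2.1, RAM 35≥20).
S9: dominated by S7 (battery life 16≥14, weight 1.6≤3.0, RAM 57≥51).
S10: dominated by S1 (battery life 14≥7, weight 1.3≤2.7, RAM 35≥9).
S11: not dominated.

S1, S7, S11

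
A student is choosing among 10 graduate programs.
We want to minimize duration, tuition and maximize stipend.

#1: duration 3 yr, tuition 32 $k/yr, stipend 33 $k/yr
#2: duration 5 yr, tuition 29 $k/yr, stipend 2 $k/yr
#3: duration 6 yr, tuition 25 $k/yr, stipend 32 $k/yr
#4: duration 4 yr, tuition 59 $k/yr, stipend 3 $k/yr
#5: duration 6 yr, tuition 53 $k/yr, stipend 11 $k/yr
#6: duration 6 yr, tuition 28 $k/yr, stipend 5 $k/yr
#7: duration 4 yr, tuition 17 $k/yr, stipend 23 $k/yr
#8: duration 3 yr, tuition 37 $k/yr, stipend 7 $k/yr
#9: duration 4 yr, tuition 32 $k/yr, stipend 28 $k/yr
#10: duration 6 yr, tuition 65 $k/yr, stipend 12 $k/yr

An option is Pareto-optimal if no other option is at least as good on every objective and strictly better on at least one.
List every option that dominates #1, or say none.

none

#2: worse on duration (5 vs 3).
#3: worse on duration (6 vs 3).
#4: worse on duration (4 vs 3).
#5: worse on duration (6 vs 3).
#6: worse on duration (6 vs 3).
#7: worse on duration (4 vs 3).
#8: worse on tuition (37 vs 32).
#9: worse on duration (4 vs 3).
#10: worse on duration (6 vs 3).
No option dominates #1.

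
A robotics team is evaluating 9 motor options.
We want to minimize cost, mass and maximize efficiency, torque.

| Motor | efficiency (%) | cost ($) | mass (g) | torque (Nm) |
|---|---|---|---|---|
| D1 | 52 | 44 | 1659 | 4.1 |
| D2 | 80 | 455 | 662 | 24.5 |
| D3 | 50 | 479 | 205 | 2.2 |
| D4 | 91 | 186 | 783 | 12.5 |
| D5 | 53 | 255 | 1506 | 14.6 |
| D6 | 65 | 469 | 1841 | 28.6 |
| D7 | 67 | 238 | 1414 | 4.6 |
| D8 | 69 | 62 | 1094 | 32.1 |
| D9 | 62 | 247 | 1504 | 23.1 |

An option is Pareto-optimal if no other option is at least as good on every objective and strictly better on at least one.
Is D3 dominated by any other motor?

No

D1: worse on mass (1659 vs 205).
D2: worse on mass (662 vs 205).
D4: worse on mass (783 vs 205).
D5: worse on mass (1506 vs 205).
D6: worse on mass (1841 vs 205).
D7: worse on mass (1414 vs 205).
D8: worse on mass (1094 vs 205).
D9: worse on mass (1504 vs 205).
No option is at least as good as D3 on every objective and strictly better on one.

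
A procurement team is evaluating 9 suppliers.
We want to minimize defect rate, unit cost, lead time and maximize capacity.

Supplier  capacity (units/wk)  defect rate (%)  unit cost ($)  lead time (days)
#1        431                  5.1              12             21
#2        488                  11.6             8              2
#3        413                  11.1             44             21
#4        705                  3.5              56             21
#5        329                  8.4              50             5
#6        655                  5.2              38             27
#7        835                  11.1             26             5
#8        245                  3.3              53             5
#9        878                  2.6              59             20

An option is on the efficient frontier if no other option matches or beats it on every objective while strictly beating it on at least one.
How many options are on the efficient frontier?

#1: not dominated.
#2: not dominated (best unit cost).
#3: dominated by #1 (capacity 431≥413, defect rate 5.1≤11.1, unit cost 12≤44, lead time 21≤21).
#4: not dominated.
#5: not dominated.
#6: not dominated.
#7: not dominated.
#8: not dominated.
#9: not dominated (best capacity).
Pareto-optimal: #1, #2, #4, #5, #6, #7, #8, #9 → 8.

8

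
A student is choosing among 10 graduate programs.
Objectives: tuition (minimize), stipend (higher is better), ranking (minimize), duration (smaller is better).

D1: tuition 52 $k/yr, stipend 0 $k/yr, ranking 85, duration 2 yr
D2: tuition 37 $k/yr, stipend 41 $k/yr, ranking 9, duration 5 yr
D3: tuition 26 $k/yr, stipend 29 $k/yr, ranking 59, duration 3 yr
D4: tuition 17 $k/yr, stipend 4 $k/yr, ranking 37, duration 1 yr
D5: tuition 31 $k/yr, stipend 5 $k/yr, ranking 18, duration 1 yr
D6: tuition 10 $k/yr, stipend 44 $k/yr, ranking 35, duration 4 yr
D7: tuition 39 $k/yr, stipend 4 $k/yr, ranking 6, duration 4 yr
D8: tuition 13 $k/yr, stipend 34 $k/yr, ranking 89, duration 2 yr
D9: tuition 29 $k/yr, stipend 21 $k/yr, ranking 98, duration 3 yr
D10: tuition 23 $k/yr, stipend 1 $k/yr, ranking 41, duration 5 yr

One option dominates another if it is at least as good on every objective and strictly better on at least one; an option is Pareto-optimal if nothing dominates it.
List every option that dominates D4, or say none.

D1: worse on tuition (52 vs 17).
D2: worse on tuition (37 vs 17).
D3: worse on tuition (26 vs 17).
D5: worse on tuition (31 vs 17).
D6: worse on duration (4 vs 1).
D7: worse on tuition (39 vs 17).
D8: worse on ranking (89 vs 37).
D9: worse on tuition (29 vs 17).
D10: worse on tuition (23 vs 17).
No option dominates D4.

none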